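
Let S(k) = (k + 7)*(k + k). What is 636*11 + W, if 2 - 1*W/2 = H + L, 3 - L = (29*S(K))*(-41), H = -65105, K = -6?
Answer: 165740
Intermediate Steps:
S(k) = 2*k*(7 + k) (S(k) = (7 + k)*(2*k) = 2*k*(7 + k))
L = -14265 (L = 3 - 29*(2*(-6)*(7 - 6))*(-41) = 3 - 29*(2*(-6)*1)*(-41) = 3 - 29*(-12)*(-41) = 3 - (-348)*(-41) = 3 - 1*14268 = 3 - 14268 = -14265)
W = 158744 (W = 4 - 2*(-65105 - 14265) = 4 - 2*(-79370) = 4 + 158740 = 158744)
636*11 + W = 636*11 + 158744 = 6996 + 158744 = 165740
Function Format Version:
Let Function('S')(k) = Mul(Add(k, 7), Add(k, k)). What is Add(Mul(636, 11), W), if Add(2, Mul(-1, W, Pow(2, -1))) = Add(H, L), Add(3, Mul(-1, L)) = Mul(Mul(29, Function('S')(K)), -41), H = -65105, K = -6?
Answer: 165740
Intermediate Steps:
Function('S')(k) = Mul(2, k, Add(7, k)) (Function('S')(k) = Mul(Add(7, k), Mul(2, k)) = Mul(2, k, Add(7, k)))
L = -14265 (L = Add(3, Mul(-1, Mul(Mul(29, Mul(2, -6, Add(7, -6))), -41))) = Add(3, Mul(-1, Mul(Mul(29, Mul(2, -6, 1)), -41))) = Add(3, Mul(-1, Mul(Mul(29, -12), -41))) = Add(3, Mul(-1, Mul(-348, -41))) = Add(3, Mul(-1, 14268)) = Add(3, -14268) = -14265)
W = 158744 (W = Add(4, Mul(-2, Add(-65105, -14265))) = Add(4, Mul(-2, -79370)) = Add(4, 158740) = 158744)
Add(Mul(636, 11), W) = Add(Mul(636, 11), 158744) = Add(6996, 158744) = 165740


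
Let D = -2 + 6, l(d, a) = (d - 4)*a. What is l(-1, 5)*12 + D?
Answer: -296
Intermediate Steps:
l(d, a) = a*(-4 + d) (l(d, a) = (-4 + d)*a = a*(-4 + d))
D = 4
l(-1, 5)*12 + D = (5*(-4 - 1))*12 + 4 = (5*(-5))*12 + 4 = -25*12 + 4 = -300 + 4 = -296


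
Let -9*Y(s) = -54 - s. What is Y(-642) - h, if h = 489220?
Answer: -1467856/3 ≈ -4.8929e+5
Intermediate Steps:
Y(s) = 6 + s/9 (Y(s) = -(-54 - s)/9 = 6 + s/9)
Y(-642) - h = (6 + (⅑)*(-642)) - 1*489220 = (6 - 214/3) - 489220 = -196/3 - 489220 = -1467856/3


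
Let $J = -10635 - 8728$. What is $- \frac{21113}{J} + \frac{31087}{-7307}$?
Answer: $- \frac{447664890}{141485441} \approx -3.164$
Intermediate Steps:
$J = -19363$ ($J = -10635 - 8728 = -19363$)
$- \frac{21113}{J} + \frac{31087}{-7307} = - \frac{21113}{-19363} + \frac{31087}{-7307} = \left(-21113\right) \left(- \frac{1}{19363}\right) + 31087 \left(- \frac{1}{7307}\right) = \frac{21113}{19363} - \frac{31087}{7307} = - \frac{447664890}{141485441}$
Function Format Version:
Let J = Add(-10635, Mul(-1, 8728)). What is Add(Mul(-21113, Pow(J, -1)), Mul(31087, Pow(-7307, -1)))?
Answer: Rational(-447664890, 141485441) ≈ -3.1640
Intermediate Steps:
J = -19363 (J = Add(-10635, -8728) = -19363)
Add(Mul(-21113, Pow(J, -1)), Mul(31087, Pow(-7307, -1))) = Add(Mul(-21113, Pow(-19363, -1)), Mul(31087, Pow(-7307, -1))) = Add(Mul(-21113, Rational(-1, 19363)), Mul(31087, Rational(-1, 7307))) = Add(Rational(21113, 19363), Rational(-31087, 7307)) = Rational(-447664890, 141485441)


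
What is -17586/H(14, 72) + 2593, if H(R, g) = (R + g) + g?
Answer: 196054/79 ≈ 2481.7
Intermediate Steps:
H(R, g) = R + 2*g
-17586/H(14, 72) + 2593 = -17586/(14 + 2*72) + 2593 = -17586/(14 + 144) + 2593 = -17586/158 + 2593 = -17586*1/158 + 2593 = -8793/79 + 2593 = 196054/79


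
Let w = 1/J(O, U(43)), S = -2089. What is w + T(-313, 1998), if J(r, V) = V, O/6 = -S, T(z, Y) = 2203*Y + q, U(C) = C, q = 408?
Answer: 189286087/43 ≈ 4.4020e+6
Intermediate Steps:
T(z, Y) = 408 + 2203*Y (T(z, Y) = 2203*Y + 408 = 408 + 2203*Y)
O = 12534 (O = 6*(-1*(-2089)) = 6*2089 = 12534)
w = 1/43 ≈ 0.023256
w + T(-313, 1998) = 1/43 + (408 + 2203*1998) = 1/43 + (408 + 4401594) = 1/43 + 4402002 = 189286087/43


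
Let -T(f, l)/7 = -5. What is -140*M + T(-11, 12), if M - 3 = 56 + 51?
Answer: -15365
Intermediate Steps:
M = 110 (M = 3 + (56 + 51) = 3 + 107 = 110)
T(f, l) = 35 (T(f, l) = -7*(-5) = 35)
-140*M + T(-11, 12) = -140*110 + 35 = -15400 + 35 = -15365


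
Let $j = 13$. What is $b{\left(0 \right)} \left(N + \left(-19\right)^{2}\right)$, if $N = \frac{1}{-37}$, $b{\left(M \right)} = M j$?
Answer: $0$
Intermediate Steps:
$b{\left(M \right)} = 13 M$ ($b{\left(M \right)} = M 13 = 13 M$)
$N = - \frac{1}{37} \approx -0.027027$
$b{\left(0 \right)} \left(N + \left(-19\right)^{2}\right) = 13 \cdot 0 \left(- \frac{1}{37} + \left(-19\right)^{2}\right) = 0 \left(- \frac{1}{37} + 361\right) = 0 \cdot \frac{13356}{37} = 0$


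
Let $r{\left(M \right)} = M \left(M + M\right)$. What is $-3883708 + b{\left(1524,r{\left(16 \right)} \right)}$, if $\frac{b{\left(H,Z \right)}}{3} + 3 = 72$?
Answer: $-3883501$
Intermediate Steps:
$r{\left(M \right)} = 2 M^{2}$ ($r{\left(M \right)} = M 2 M = 2 M^{2}$)
$b{\left(H,Z \right)} = 207$ ($b{\left(H,Z \right)} = -9 + 3 \cdot 72 = -9 + 216 = 207$)
$-3883708 + b{\left(1524,r{\left(16 \right)} \right)} = -3883708 + 207 = -3883501$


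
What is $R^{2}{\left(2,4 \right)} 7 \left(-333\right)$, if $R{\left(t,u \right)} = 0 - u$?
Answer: $-37296$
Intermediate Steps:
$R{\left(t,u \right)} = - u$
$R^{2}{\left(2,4 \right)} 7 \left(-333\right) = \left(\left(-1\right) 4\right)^{2} \cdot 7 \left(-333\right) = \left(-4\right)^{2} \cdot 7 \left(-333\right) = 16 \cdot 7 \left(-333\right) = 112 \left(-333\right) = -37296$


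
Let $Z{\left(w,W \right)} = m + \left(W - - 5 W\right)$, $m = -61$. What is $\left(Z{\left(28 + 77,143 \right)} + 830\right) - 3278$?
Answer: $-1651$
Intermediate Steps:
$Z{\left(w,W \right)} = -61 + 6 W$ ($Z{\left(w,W \right)} = -61 + \left(W - - 5 W\right) = -61 + \left(W + 5 W\right) = -61 + 6 W$)
$\left(Z{\left(28 + 77,143 \right)} + 830\right) - 3278 = \left(\left(-61 + 6 \cdot 143\right) + 830\right) - 3278 = \left(\left(-61 + 858\right) + 830\right) - 3278 = \left(797 + 830\right) - 3278 = 1627 - 3278 = -1651$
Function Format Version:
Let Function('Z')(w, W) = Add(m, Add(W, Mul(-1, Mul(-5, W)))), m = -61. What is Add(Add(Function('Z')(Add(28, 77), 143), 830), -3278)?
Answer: -1651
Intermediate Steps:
Function('Z')(w, W) = Add(-61, Mul(6, W)) (Function('Z')(w, W) = Add(-61, Add(W, Mul(-1, Mul(-5, W)))) = Add(-61, Add(W, Mul(5, W))) = Add(-61, Mul(6, W)))
Add(Add(Function('Z')(Add(28, 77), 143), 830), -3278) = Add(Add(Add(-61, Mul(6, 143)), 830), -3278) = Add(Add(Add(-61, 858), 830), -3278) = Add(Add(797, 830), -3278) = Add(1627, -3278) = -1651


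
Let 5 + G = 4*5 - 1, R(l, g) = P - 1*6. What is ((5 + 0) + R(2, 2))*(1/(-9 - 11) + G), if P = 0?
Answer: -279/20 ≈ -13.950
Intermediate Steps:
R(l, g) = -6 (R(l, g) = 0 - 1*6 = 0 - 6 = -6)
G = 14 (G = -5 + (4*5 - 1) = -5 + (20 - 1) = -5 + 19 = 14)
((5 + 0) + R(2, 2))*(1/(-9 - 11) + G) = ((5 + 0) - 6)*(1/(-9 - 11) + 14) = (5 - 6)*(1/(-20) + 14) = -(-1/20 + 14) = -1*279/20 = -279/20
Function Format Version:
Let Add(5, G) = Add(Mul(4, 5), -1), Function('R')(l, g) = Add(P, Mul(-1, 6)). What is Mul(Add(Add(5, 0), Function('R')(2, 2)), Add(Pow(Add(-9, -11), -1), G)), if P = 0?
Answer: Rational(-279, 20) ≈ -13.950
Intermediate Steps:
Function('R')(l, g) = -6 (Function('R')(l, g) = Add(0, Mul(-1, 6)) = Add(0, -6) = -6)
G = 14 (G = Add(-5, Add(Mul(4, 5), -1)) = Add(-5, Add(20, -1)) = Add(-5, 19) = 14)
Mul(Add(Add(5, 0), Function('R')(2, 2)), Add(Pow(Add(-9, -11), -1), G)) = Mul(Add(Add(5, 0), -6), Add(Pow(Add(-9, -11), -1), 14)) = Mul(Add(5, -6), Add(Pow(-20, -1), 14)) = Mul(-1, Add(Rational(-1, 20), 14)) = Mul(-1, Rational(279, 20)) = Rational(-279, 20)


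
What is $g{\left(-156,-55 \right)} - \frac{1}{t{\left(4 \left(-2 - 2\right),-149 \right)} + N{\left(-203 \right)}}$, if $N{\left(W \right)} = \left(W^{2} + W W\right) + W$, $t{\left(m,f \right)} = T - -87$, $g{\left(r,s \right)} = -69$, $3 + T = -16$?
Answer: $- \frac{5677528}{82283} \approx -69.0$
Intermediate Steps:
$T = -19$ ($T = -3 - 16 = -19$)
$t{\left(m,f \right)} = 68$ ($t{\left(m,f \right)} = -19 - -87 = -19 + 87 = 68$)
$N{\left(W \right)} = W + 2 W^{2}$ ($N{\left(W \right)} = \left(W^{2} + W^{2}\right) + W = 2 W^{2} + W = W + 2 W^{2}$)
$g{\left(-156,-55 \right)} - \frac{1}{t{\left(4 \left(-2 - 2\right),-149 \right)} + N{\left(-203 \right)}} = -69 - \frac{1}{68 - 203 \left(1 + 2 \left(-203\right)\right)} = -69 - \frac{1}{68 - 203 \left(1 - 406\right)} = -69 - \frac{1}{68 - -82215} = -69 - \frac{1}{68 + 82215} = -69 - \frac{1}{82283} = - \frac{5677528}{82283}$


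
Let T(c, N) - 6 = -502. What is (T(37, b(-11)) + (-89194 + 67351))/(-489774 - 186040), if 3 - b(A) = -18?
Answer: 22339/675814 ≈ 0.033055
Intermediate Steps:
b(A) = 21 (b(A) = 3 - 1*(-18) = 3 + 18 = 21)
T(c, N) = -496 (T(c, N) = 6 - 502 = -496)
(T(37, b(-11)) + (-89194 + 67351))/(-489774 - 186040) = (-496 + (-89194 + 67351))/(-489774 - 186040) = (-496 - 21843)/(-675814) = -22339*(-1/675814) = 22339/675814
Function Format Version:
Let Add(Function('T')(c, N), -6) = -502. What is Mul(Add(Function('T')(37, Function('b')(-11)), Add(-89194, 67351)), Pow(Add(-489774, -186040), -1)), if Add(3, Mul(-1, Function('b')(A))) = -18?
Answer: Rational(22339, 675814) ≈ 0.033055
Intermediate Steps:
Function('b')(A) = 21 (Function('b')(A) = Add(3, Mul(-1, -18)) = Add(3, 18) = 21)
Function('T')(c, N) = -496 (Function('T')(c, N) = Add(6, -502) = -496)
Mul(Add(Function('T')(37, Function('b')(-11)), Add(-89194, 67351)), Pow(Add(-489774, -186040), -1)) = Mul(Add(-496, Add(-89194, 67351)), Pow(Add(-489774, -186040), -1)) = Mul(Add(-496, -21843), Pow(-675814, -1)) = Mul(-22339, Rational(-1, 675814)) = Rational(22339, 675814)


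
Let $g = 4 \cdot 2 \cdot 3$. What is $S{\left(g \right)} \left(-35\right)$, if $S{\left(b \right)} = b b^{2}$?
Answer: $-483840$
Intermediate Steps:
$g = 24$ ($g = 8 \cdot 3 = 24$)
$S{\left(b \right)} = b^{3}$
$S{\left(g \right)} \left(-35\right) = 24^{3} \left(-35\right) = 13824 \left(-35\right) = -483840$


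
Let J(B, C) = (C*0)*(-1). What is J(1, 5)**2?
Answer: 0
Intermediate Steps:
J(B, C) = 0 (J(B, C) = 0*(-1) = 0)
J(1, 5)**2 = 0**2 = 0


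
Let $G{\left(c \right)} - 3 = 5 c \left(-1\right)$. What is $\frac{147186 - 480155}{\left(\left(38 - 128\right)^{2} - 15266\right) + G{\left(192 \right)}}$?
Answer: $\frac{332969}{8123} \approx 40.991$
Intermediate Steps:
$G{\left(c \right)} = 3 - 5 c$ ($G{\left(c \right)} = 3 + 5 c \left(-1\right) = 3 - 5 c$)
$\frac{147186 - 480155}{\left(\left(38 - 128\right)^{2} - 15266\right) + G{\left(192 \right)}} = \frac{147186 - 480155}{\left(\left(38 - 128\right)^{2} - 15266\right) + \left(3 - 960\right)} = - \frac{332969}{\left(\left(-90\right)^{2} - 15266\right) + \left(3 - 960\right)} = - \frac{332969}{\left(8100 - 15266\right) - 957} = - \frac{332969}{-7166 - 957} = - \frac{332969}{-8123} = \left(-332969\right) \left(- \frac{1}{8123}\right) = \frac{332969}{8123}$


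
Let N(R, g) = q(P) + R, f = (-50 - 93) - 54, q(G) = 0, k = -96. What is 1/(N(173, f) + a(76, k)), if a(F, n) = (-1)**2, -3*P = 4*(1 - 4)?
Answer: 1/174 ≈ 0.0057471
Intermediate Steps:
P = 4 (P = -4*(1 - 4)/3 = -4*(-3)/3 = -1/3*(-12) = 4)
a(F, n) = 1
f = -197 (f = -143 - 54 = -197)
N(R, g) = R (N(R, g) = 0 + R = R)
1/(N(173, f) + a(76, k)) = 1/(173 + 1) = 1/174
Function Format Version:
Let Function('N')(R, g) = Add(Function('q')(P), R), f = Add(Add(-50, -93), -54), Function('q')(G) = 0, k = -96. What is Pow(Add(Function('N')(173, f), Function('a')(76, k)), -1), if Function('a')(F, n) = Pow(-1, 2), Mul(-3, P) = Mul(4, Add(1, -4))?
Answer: Rational(1, 174) ≈ 0.0057471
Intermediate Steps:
P = 4 (P = Mul(Rational(-1, 3), Mul(4, Add(1, -4))) = Mul(Rational(-1, 3), Mul(4, -3)) = Mul(Rational(-1, 3), -12) = 4)
Function('a')(F, n) = 1
f = -197 (f = Add(-143, -54) = -197)
Function('N')(R, g) = R (Function('N')(R, g) = Add(0, R) = R)
Pow(Add(Function('N')(173, f), Function('a')(76, k)), -1) = Pow(Add(173, 1), -1) = Pow(174, -1) = Rational(1, 174)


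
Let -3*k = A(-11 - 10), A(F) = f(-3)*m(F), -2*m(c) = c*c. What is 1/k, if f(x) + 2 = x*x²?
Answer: -2/4263 ≈ -0.00046915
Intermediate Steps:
f(x) = -2 + x³ (f(x) = -2 + x*x² = -2 + x³)
m(c) = -c²/2 (m(c) = -c*c/2 = -c²/2)
A(F) = 29*F²/2 (A(F) = (-2 + (-3)³)*(-F²/2) = (-2 - 27)*(-F²/2) = -(-29)*F²/2 = 29*F²/2)
k = -4263/2 (k = -29*(-11 - 10)²/6 = -29*(-21)²/6 = -29*441/6 = -⅓*12789/2 = -4263/2 ≈ -2131.5)
1/k = 1/(-4263/2) = -2/4263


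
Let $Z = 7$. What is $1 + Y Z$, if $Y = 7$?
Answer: $50$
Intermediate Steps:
$1 + Y Z = 1 + 7 \cdot 7 = 1 + 49 = 50$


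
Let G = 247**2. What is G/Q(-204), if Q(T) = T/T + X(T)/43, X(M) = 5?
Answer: 2623387/48 ≈ 54654.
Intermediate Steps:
G = 61009
Q(T) = 48/43 (Q(T) = T/T + 5/43 = 1 + 5*(1/43) = 1 + 5/43 = 48/43)
G/Q(-204) = 61009/(48/43) = 61009*(43/48) = 2623387/48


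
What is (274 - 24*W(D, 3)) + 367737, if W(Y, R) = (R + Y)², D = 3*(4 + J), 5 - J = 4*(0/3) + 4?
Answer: 360235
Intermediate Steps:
J = 1 (J = 5 - (4*(0/3) + 4) = 5 - (4*(0*(⅓)) + 4) = 5 - (4*0 + 4) = 5 - (0 + 4) = 5 - 1*4 = 5 - 4 = 1)
D = 15 (D = 3*(4 + 1) = 3*5 = 15)
(274 - 24*W(D, 3)) + 367737 = (274 - 24*(3 + 15)²) + 367737 = (274 - 24*18²) + 367737 = (274 - 24*324) + 367737 = (274 - 7776) + 367737 = -7502 + 367737 = 360235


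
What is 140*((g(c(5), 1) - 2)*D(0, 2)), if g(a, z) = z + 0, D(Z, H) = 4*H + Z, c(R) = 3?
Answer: -1120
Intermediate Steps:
D(Z, H) = Z + 4*H
g(a, z) = z
140*((g(c(5), 1) - 2)*D(0, 2)) = 140*((1 - 2)*(0 + 4*2)) = 140*(-(0 + 8)) = 140*(-1*8) = 140*(-8) = -1120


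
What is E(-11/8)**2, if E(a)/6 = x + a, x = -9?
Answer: 62001/16 ≈ 3875.1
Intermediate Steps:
E(a) = -54 + 6*a (E(a) = 6*(-9 + a) = -54 + 6*a)
E(-11/8)**2 = (-54 + 6*(-11/8))**2 = (-54 - 33/4)**2 = (-249/4)**2 = 62001/16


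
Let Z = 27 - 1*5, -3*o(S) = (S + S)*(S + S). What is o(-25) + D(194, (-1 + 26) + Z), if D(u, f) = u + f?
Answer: -1777/3 ≈ -592.33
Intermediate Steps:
o(S) = -4*S**2/3 (o(S) = -(S + S)*(S + S)/3 = -2*S*2*S/3 = -4*S**2/3)
Z = 22 (Z = 27 - 5 = 22)
D(u, f) = f + u
o(-25) + D(194, (-1 + 26) + Z) = -4/3*(-25)**2 + (((-1 + 26) + 22) + 194) = -4/3*625 + ((25 + 22) + 194) = -2500/3 + (47 + 194) = -2500/3 + 241 = -1777/3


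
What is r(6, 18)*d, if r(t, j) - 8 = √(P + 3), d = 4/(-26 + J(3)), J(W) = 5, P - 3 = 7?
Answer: -32/21 - 4*√13/21 ≈ -2.2106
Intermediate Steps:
P = 10 (P = 3 + 7 = 10)
d = -4/21 (d = 4/(-26 + 5) = 4/(-21) = -1/21*4 = -4/21 ≈ -0.19048)
r(t, j) = 8 + √13 (r(t, j) = 8 + √(10 + 3) = 8 + √13)
r(6, 18)*d = (8 + √13)*(-4/21) = -32/21 - 4*√13/21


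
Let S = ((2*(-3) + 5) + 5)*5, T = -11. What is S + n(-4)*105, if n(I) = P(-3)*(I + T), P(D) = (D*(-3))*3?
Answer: -42505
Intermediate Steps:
P(D) = -9*D (P(D) = -3*D*3 = -9*D)
n(I) = -297 + 27*I (n(I) = (-9*(-3))*(I - 11) = 27*(-11 + I) = -297 + 27*I)
S = 20 (S = ((-6 + 5) + 5)*5 = (-1 + 5)*5 = 4*5 = 20)
S + n(-4)*105 = 20 + (-297 + 27*(-4))*105 = 20 + (-297 - 108)*105 = 20 - 405*105 = 20 - 42525 = -42505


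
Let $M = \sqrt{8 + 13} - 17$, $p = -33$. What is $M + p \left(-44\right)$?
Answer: $1435 + \sqrt{21} \approx 1439.6$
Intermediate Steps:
$M = -17 + \sqrt{21}$ ($M = \sqrt{21} - 17 = -17 + \sqrt{21} \approx -12.417$)
$M + p \left(-44\right) = \left(-17 + \sqrt{21}\right) - -1452 = \left(-17 + \sqrt{21}\right) + 1452 = 1435 + \sqrt{21}$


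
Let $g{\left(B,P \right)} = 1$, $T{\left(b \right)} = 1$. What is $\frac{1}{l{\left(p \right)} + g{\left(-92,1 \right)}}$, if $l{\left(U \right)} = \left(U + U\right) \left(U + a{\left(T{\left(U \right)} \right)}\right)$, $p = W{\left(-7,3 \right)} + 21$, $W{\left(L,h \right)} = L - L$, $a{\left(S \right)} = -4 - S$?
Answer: $\frac{1}{673} \approx 0.0014859$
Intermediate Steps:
$W{\left(L,h \right)} = 0$
$p = 21$ ($p = 0 + 21 = 21$)
$l{\left(U \right)} = 2 U \left(-5 + U\right)$ ($l{\left(U \right)} = \left(U + U\right) \left(U - 5\right) = 2 U \left(U - 5\right) = 2 U \left(-5 + U\right)$)
$\frac{1}{l{\left(p \right)} + g{\left(-92,1 \right)}} = \frac{1}{2 \cdot 21 \left(-5 + 21\right) + 1} = \frac{1}{2 \cdot 21 \cdot 16 + 1} = \frac{1}{672 + 1} = \frac{1}{673}$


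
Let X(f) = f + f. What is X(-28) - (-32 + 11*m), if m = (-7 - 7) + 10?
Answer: 20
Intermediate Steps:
X(f) = 2*f
m = -4 (m = -14 + 10 = -4)
X(-28) - (-32 + 11*m) = 2*(-28) - (-32 + 11*(-4)) = -56 - (-32 - 44) = -56 - 1*(-76) = -56 + 76 = 20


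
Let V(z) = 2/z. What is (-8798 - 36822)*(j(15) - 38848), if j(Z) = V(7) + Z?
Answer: 12400838980/7 ≈ 1.7715e+9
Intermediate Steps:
j(Z) = 2/7 + Z
(-8798 - 36822)*(j(15) - 38848) = (-8798 - 36822)*((2/7 + 15) - 38848) = -45620*(107/7 - 38848) = -45620*(-271829/7) = 12400838980/7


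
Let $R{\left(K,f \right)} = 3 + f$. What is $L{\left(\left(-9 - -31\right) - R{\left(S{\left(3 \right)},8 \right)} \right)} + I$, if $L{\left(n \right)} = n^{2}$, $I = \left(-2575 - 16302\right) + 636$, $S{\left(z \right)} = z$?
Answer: $-18120$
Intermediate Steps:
$I = -18241$ ($I = -18877 + 636 = -18241$)
$L{\left(\left(-9 - -31\right) - R{\left(S{\left(3 \right)},8 \right)} \right)} + I = \left(\left(-9 - -31\right) - \left(3 + 8\right)\right)^{2} - 18241 = \left(\left(-9 + 31\right) - 11\right)^{2} - 18241 = \left(22 - 11\right)^{2} - 18241 = 11^{2} - 18241 = 121 - 18241 = -18120$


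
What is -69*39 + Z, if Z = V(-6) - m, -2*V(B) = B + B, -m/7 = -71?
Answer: -3182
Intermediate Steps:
m = 497 (m = -7*(-71) = 497)
V(B) = -B (V(B) = -(B + B)/2 = -B)
Z = -491 (Z = -1*(-6) - 1*497 = 6 - 497 = -491)
-69*39 + Z = -69*39 - 491 = -2691 - 491 = -3182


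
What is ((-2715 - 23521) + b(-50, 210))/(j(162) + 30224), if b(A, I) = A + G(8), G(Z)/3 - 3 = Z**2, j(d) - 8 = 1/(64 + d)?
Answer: -5895210/6832433 ≈ -0.86283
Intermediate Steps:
j(d) = 8 + 1/(64 + d)
G(Z) = 9 + 3*Z**2
b(A, I) = 201 + A (b(A, I) = A + (9 + 3*8**2) = A + (9 + 3*64) = A + (9 + 192) = A + 201 = 201 + A)
((-2715 - 23521) + b(-50, 210))/(j(162) + 30224) = ((-2715 - 23521) + (201 - 50))/((513 + 8*162)/(64 + 162) + 30224) = (-26236 + 151)/((513 + 1296)/226 + 30224) = -26085/((1/226)*1809 + 30224) = -26085/(1809/226 + 30224) = -26085/6832433/226 = -26085*226/6832433 = -5895210/6832433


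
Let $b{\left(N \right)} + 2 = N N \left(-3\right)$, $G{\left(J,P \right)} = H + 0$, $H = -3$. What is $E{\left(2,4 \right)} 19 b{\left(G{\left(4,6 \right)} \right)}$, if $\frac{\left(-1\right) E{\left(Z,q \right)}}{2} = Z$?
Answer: $2204$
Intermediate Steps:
$G{\left(J,P \right)} = -3$ ($G{\left(J,P \right)} = -3 + 0 = -3$)
$E{\left(Z,q \right)} = - 2 Z$
$b{\left(N \right)} = -2 - 3 N^{2}$ ($b{\left(N \right)} = -2 + N N \left(-3\right) = -2 + N^{2} \left(-3\right) = -2 - 3 N^{2}$)
$E{\left(2,4 \right)} 19 b{\left(G{\left(4,6 \right)} \right)} = \left(-2\right) 2 \cdot 19 \left(-2 - 3 \left(-3\right)^{2}\right) = \left(-4\right) 19 \left(-2 - 27\right) = - 76 \left(-2 - 27\right) = \left(-76\right) \left(-29\right) = 2204$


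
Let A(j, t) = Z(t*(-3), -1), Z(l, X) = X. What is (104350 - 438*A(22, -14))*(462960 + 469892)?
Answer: 97751695376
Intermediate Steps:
A(j, t) = -1
(104350 - 438*A(22, -14))*(462960 + 469892) = (104350 - 438*(-1))*(462960 + 469892) = (104350 + 438)*932852 = 104788*932852 = 97751695376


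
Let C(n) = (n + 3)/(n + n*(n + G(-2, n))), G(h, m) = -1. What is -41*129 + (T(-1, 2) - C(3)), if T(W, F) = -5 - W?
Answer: -15881/3 ≈ -5293.7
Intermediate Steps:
C(n) = (3 + n)/(n + n*(-1 + n)) (C(n) = (n + 3)/(n + n*(n - 1)) = (3 + n)/(n + n*(-1 + n)))
-41*129 + (T(-1, 2) - C(3)) = -41*129 + ((-5 - 1*(-1)) - (3 + 3)/3²) = -5289 + ((-5 + 1) - 6/9) = -5289 + (-4 - 1*⅔) = -5289 + (-4 - ⅔) = -5289 - 14/3 = -15881/3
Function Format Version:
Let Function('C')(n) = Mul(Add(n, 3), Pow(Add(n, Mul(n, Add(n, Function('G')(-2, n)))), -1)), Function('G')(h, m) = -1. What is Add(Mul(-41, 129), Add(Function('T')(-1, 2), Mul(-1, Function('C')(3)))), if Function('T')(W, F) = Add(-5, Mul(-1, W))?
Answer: Rational(-15881, 3) ≈ -5293.7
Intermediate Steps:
Function('C')(n) = Mul(Pow(Add(n, Mul(n, Add(-1, n))), -1), Add(3, n)) (Function('C')(n) = Mul(Add(n, 3), Pow(Add(n, Mul(n, Add(n, -1))), -1)) = Mul(Add(3, n), Pow(Add(n, Mul(n, Add(-1, n))), -1)) = Mul(Pow(Add(n, Mul(n, Add(-1, n))), -1), Add(3, n)))
Add(Mul(-41, 129), Add(Function('T')(-1, 2), Mul(-1, Function('C')(3)))) = Add(Mul(-41, 129), Add(Add(-5, Mul(-1, -1)), Mul(-1, Mul(Pow(3, -2), Add(3, 3))))) = Add(-5289, Add(Add(-5, 1), Mul(-1, Mul(Rational(1, 9), 6)))) = Add(-5289, Add(-4, Mul(-1, Rational(2, 3)))) = Add(-5289, Add(-4, Rational(-2, 3))) = Add(-5289, Rational(-14, 3)) = Rational(-15881, 3)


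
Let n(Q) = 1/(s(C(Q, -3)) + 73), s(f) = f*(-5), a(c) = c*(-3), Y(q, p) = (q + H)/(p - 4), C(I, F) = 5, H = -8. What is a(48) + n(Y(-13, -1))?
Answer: -6911/48 ≈ -143.98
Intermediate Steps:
Y(q, p) = (-8 + q)/(-4 + p) (Y(q, p) = (q - 8)/(p - 4) = (-8 + q)/(-4 + p))
a(c) = -3*c
s(f) = -5*f
n(Q) = 1/48 (n(Q) = 1/(-5*5 + 73) = 1/(-25 + 73) = 1/48)
a(48) + n(Y(-13, -1)) = -3*48 + 1/48 = -144 + 1/48 = -6911/48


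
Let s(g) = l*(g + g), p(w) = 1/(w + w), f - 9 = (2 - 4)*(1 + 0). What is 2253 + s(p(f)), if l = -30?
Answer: 15741/7 ≈ 2248.7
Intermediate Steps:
f = 7 (f = 9 + (2 - 4)*(1 + 0) = 9 - 2*1 = 9 - 2 = 7)
p(w) = 1/(2*w)
s(g) = -60*g (s(g) = -30*(g + g) = -60*g)
2253 + s(p(f)) = 2253 - 30/7 = 15741/7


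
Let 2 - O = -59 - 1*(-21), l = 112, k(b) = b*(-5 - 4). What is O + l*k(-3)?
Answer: 3064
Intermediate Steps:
k(b) = -9*b (k(b) = b*(-9) = -9*b)
O = 40 (O = 2 - (-59 - 1*(-21)) = 2 - (-59 + 21) = 2 - 1*(-38) = 2 + 38 = 40)
O + l*k(-3) = 40 + 112*(-9*(-3)) = 40 + 112*27 = 40 + 3024 = 3064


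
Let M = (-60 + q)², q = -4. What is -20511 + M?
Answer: -16415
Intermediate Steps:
M = 4096 (M = (-60 - 4)² = (-64)² = 4096)
-20511 + M = -20511 + 4096 = -16415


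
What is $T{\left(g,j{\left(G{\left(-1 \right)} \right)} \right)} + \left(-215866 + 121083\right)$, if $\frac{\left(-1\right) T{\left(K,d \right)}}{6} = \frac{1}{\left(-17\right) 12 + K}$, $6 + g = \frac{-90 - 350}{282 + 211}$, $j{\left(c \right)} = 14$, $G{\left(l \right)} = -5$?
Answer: $- \frac{4927292776}{51985} \approx -94783.0$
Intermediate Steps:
$g = - \frac{3398}{493}$ ($g = -6 + \frac{-90 - 350}{282 + 211} = -6 - \frac{440}{493} = - \frac{3398}{493} \approx -6.8925$)
$T{\left(K,d \right)} = - \frac{6}{-204 + K}$ ($T{\left(K,d \right)} = - \frac{6}{\left(-17\right) 12 + K} = - \frac{6}{-204 + K}$)
$T{\left(g,j{\left(G{\left(-1 \right)} \right)} \right)} + \left(-215866 + 121083\right) = - \frac{6}{-204 - \frac{3398}{493}} + \left(-215866 + 121083\right) = - \frac{6}{- \frac{103970}{493}} - 94783 = \left(-6\right) \left(- \frac{493}{103970}\right) - 94783 = \frac{1479}{51985} - 94783 = - \frac{4927292776}{51985}$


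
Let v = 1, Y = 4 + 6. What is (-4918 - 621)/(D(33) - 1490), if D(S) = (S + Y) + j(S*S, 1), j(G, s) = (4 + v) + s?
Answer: 5539/1441 ≈ 3.8439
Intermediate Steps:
Y = 10
j(G, s) = 5 + s (j(G, s) = (4 + 1) + s = 5 + s)
D(S) = 16 + S (D(S) = (S + 10) + (5 + 1) = (10 + S) + 6 = 16 + S)
(-4918 - 621)/(D(33) - 1490) = (-4918 - 621)/((16 + 33) - 1490) = -5539/(49 - 1490) = -5539/(-1441) = -5539*(-1/1441) = 5539/1441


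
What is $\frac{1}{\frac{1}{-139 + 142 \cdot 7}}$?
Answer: $855$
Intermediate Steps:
$\frac{1}{\frac{1}{-139 + 142 \cdot 7}} = \frac{1}{\frac{1}{-139 + 994}} = \frac{1}{\frac{1}{855}} = 855$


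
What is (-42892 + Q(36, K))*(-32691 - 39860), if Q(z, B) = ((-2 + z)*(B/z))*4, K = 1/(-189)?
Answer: 5293272060626/1701 ≈ 3.1119e+9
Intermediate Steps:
K = -1/189 ≈ -0.0052910
Q(z, B) = 4*B*(-2 + z)/z (Q(z, B) = (B*(-2 + z)/z)*4 = 4*B*(-2 + z)/z)
(-42892 + Q(36, K))*(-32691 - 39860) = (-42892 + 4*(-1/189)*(-2 + 36)/36)*(-32691 - 39860) = (-42892 + 4*(-1/189)*(1/36)*34)*(-72551) = (-42892 - 34/1701)*(-72551) = -72959326/1701*(-72551) = 5293272060626/1701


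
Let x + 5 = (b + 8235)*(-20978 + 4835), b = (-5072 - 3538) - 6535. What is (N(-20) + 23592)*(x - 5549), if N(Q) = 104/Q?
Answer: 13154662157984/5 ≈ 2.6309e+12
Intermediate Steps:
b = -15145 (b = -8610 - 6535 = -15145)
x = 111548125 (x = -5 + (-15145 + 8235)*(-20978 + 4835) = -5 - 6910*(-16143) = -5 + 111548130 = 111548125)
(N(-20) + 23592)*(x - 5549) = (104/(-20) + 23592)*(111548125 - 5549) = (104*(-1/20) + 23592)*111542576 = (-26/5 + 23592)*111542576 = (117934/5)*111542576 = 13154662157984/5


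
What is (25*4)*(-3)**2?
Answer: 900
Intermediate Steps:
(25*4)*(-3)**2 = 100*9 = 900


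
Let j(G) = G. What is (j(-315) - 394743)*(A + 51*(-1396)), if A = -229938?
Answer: 118965395772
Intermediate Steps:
(j(-315) - 394743)*(A + 51*(-1396)) = (-315 - 394743)*(-229938 + 51*(-1396)) = -395058*(-229938 - 71196) = -395058*(-301134) = 118965395772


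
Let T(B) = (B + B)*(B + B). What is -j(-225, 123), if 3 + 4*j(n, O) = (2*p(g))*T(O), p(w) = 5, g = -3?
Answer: -605157/4 ≈ -1.5129e+5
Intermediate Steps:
T(B) = 4*B**2 (T(B) = (2*B)*(2*B) = 4*B**2)
j(n, O) = -3/4 + 10*O**2 (j(n, O) = -3/4 + ((2*5)*(4*O**2))/4 = -3/4 + (10*(4*O**2))/4 = -3/4 + (40*O**2)/4 = -3/4 + 10*O**2)
-j(-225, 123) = -(-3/4 + 10*123**2) = -(-3/4 + 10*15129) = -(-3/4 + 151290) = -1*605157/4 = -605157/4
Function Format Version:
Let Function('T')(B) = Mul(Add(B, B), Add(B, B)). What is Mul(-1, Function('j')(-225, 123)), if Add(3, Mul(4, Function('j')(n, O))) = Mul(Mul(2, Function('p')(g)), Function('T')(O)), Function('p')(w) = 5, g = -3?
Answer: Rational(-605157, 4) ≈ -1.5129e+5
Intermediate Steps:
Function('T')(B) = Mul(4, Pow(B, 2)) (Function('T')(B) = Mul(Mul(2, B), Mul(2, B)) = Mul(4, Pow(B, 2)))
Function('j')(n, O) = Add(Rational(-3, 4), Mul(10, Pow(O, 2))) (Function('j')(n, O) = Add(Rational(-3, 4), Mul(Rational(1, 4), Mul(Mul(2, 5), Mul(4, Pow(O, 2))))) = Add(Rational(-3, 4), Mul(Rational(1, 4), Mul(10, Mul(4, Pow(O, 2))))) = Add(Rational(-3, 4), Mul(Rational(1, 4), Mul(40, Pow(O, 2)))) = Add(Rational(-3, 4), Mul(10, Pow(O, 2))))
Mul(-1, Function('j')(-225, 123)) = Mul(-1, Add(Rational(-3, 4), Mul(10, Pow(123, 2)))) = Mul(-1, Add(Rational(-3, 4), Mul(10, 15129))) = Mul(-1, Add(Rational(-3, 4), 151290)) = Mul(-1, Rational(605157, 4)) = Rational(-605157, 4)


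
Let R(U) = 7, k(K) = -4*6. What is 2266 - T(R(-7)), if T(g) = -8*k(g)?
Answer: 2074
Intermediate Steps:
k(K) = -24
T(g) = 192 (T(g) = -8*(-24) = 192)
2266 - T(R(-7)) = 2266 - 1*192 = 2266 - 192 = 2074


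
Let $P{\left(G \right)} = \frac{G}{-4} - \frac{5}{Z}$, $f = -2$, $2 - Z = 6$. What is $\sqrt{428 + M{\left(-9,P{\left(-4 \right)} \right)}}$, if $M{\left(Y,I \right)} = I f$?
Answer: $\frac{11 \sqrt{14}}{2} \approx 20.579$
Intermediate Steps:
$Z = -4$ ($Z = 2 - 6 = -4$)
$P{\left(G \right)} = \frac{5}{4} - \frac{G}{4}$ ($P{\left(G \right)} = \frac{G}{-4} - \frac{5}{-4} = G \left(- \frac{1}{4}\right) - - \frac{5}{4} = - \frac{G}{4} + \frac{5}{4} = \frac{5}{4} - \frac{G}{4}$)
$M{\left(Y,I \right)} = - 2 I$ ($M{\left(Y,I \right)} = I \left(-2\right) = - 2 I$)
$\sqrt{428 + M{\left(-9,P{\left(-4 \right)} \right)}} = \sqrt{428 - 2 \left(\frac{5}{4} - -1\right)} = \sqrt{428 - 2 \left(\frac{5}{4} + 1\right)} = \sqrt{428 - \frac{9}{2}} = \sqrt{\frac{847}{2}} = \frac{11 \sqrt{14}}{2}$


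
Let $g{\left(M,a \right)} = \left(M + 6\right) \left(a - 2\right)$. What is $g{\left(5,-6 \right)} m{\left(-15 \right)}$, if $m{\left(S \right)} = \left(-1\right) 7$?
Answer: $616$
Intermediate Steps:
$m{\left(S \right)} = -7$
$g{\left(M,a \right)} = \left(-2 + a\right) \left(6 + M\right)$ ($g{\left(M,a \right)} = \left(6 + M\right) \left(-2 + a\right) = \left(-2 + a\right) \left(6 + M\right)$)
$g{\left(5,-6 \right)} m{\left(-15 \right)} = \left(-12 - 10 + 6 \left(-6\right) + 5 \left(-6\right)\right) \left(-7\right) = \left(-12 - 10 - 36 - 30\right) \left(-7\right) = \left(-88\right) \left(-7\right) = 616$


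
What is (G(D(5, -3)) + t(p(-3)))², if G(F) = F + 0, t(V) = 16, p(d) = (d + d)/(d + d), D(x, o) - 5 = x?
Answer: 676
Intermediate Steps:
D(x, o) = 5 + x
p(d) = 1 (p(d) = (2*d)/((2*d)) = (2*d)*(1/(2*d)) = 1)
G(F) = F
(G(D(5, -3)) + t(p(-3)))² = ((5 + 5) + 16)² = (10 + 16)² = 26² = 676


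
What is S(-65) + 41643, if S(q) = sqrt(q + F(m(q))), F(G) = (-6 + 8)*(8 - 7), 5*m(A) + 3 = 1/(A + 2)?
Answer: 41643 + 3*I*sqrt(7) ≈ 41643.0 + 7.9373*I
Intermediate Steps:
m(A) = -3/5 + 1/(5*(2 + A)) (m(A) = -3/5 + 1/(5*(A + 2)) = -3/5 + 1/(5*(2 + A)))
F(G) = 2 (F(G) = 2*1 = 2)
S(q) = sqrt(2 + q) (S(q) = sqrt(q + 2) = sqrt(2 + q))
S(-65) + 41643 = sqrt(2 - 65) + 41643 = sqrt(-63) + 41643 = 3*I*sqrt(7) + 41643 = 41643 + 3*I*sqrt(7)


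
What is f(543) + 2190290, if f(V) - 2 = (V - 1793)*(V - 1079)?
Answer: 2860292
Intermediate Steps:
f(V) = 2 + (-1793 + V)*(-1079 + V) (f(V) = 2 + (V - 1793)*(V - 1079) = 2 + (-1793 + V)*(-1079 + V))
f(543) + 2190290 = (1934649 + 543**2 - 2872*543) + 2190290 = (1934649 + 294849 - 1559496) + 2190290 = 670002 + 2190290 = 2860292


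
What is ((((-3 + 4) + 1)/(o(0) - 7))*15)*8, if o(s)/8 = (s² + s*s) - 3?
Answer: -240/31 ≈ -7.7419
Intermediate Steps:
o(s) = -24 + 16*s² (o(s) = 8*((s² + s*s) - 3) = 8*((s² + s²) - 3) = 8*(2*s² - 3) = 8*(-3 + 2*s²) = -24 + 16*s²)
((((-3 + 4) + 1)/(o(0) - 7))*15)*8 = ((((-3 + 4) + 1)/((-24 + 16*0²) - 7))*15)*8 = (((1 + 1)/((-24 + 16*0) - 7))*15)*8 = ((2/((-24 + 0) - 7))*15)*8 = ((2/(-24 - 7))*15)*8 = ((2/(-31))*15)*8 = ((2*(-1/31))*15)*8 = -2/31*15*8 = -30/31*8 = -240/31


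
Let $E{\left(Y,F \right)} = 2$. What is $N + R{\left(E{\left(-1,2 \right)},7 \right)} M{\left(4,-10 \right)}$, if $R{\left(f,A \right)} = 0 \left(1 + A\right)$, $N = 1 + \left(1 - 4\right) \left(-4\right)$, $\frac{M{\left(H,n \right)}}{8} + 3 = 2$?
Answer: $13$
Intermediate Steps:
$M{\left(H,n \right)} = -8$ ($M{\left(H,n \right)} = -24 + 8 \cdot 2 = -24 + 16 = -8$)
$N = 13$ ($N = 1 - -12 = 1 + 12 = 13$)
$R{\left(f,A \right)} = 0$
$N + R{\left(E{\left(-1,2 \right)},7 \right)} M{\left(4,-10 \right)} = 13 + 0 \left(-8\right) = 13 + 0 = 13$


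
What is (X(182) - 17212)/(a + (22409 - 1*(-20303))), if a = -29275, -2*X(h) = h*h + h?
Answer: -33865/13437 ≈ -2.5203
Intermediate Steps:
X(h) = -h/2 - h**2/2 (X(h) = -(h*h + h)/2 = -(h**2 + h)/2 = -(h + h**2)/2 = -h/2 - h**2/2)
(X(182) - 17212)/(a + (22409 - 1*(-20303))) = (-1/2*182*(1 + 182) - 17212)/(-29275 + (22409 - 1*(-20303))) = (-1/2*182*183 - 17212)/(-29275 + (22409 + 20303)) = (-16653 - 17212)/(-29275 + 42712) = -33865/13437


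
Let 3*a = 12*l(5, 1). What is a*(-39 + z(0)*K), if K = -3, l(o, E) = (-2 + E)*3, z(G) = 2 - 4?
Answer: 396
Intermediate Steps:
z(G) = -2
l(o, E) = -6 + 3*E
a = -12 (a = (12*(-6 + 3*1))/3 = (12*(-6 + 3))/3 = (12*(-3))/3 = (⅓)*(-36) = -12)
a*(-39 + z(0)*K) = -12*(-39 - 2*(-3)) = -12*(-39 + 6) = -12*(-33) = 396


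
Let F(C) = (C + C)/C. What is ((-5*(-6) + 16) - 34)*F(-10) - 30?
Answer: -6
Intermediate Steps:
F(C) = 2 (F(C) = (2*C)/C = 2)
((-5*(-6) + 16) - 34)*F(-10) - 30 = ((-5*(-6) + 16) - 34)*2 - 30 = ((30 + 16) - 34)*2 - 30 = (46 - 34)*2 - 30 = 12*2 - 30 = 24 - 30 = -6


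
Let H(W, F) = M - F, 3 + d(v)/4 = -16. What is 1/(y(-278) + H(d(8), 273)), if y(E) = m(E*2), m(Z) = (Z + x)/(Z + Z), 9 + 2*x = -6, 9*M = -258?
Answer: -6672/2009339 ≈ -0.0033205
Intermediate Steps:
M = -86/3 (M = (⅑)*(-258) = -86/3 ≈ -28.667)
d(v) = -76 (d(v) = -12 + 4*(-16) = -12 - 64 = -76)
x = -15/2 (x = -9/2 + (½)*(-6) = -9/2 - 3 = -15/2 ≈ -7.5000)
m(Z) = (-15/2 + Z)/(2*Z) (m(Z) = (Z - 15/2)/(Z + Z) = (-15/2 + Z)/((2*Z)) = (-15/2 + Z)*(1/(2*Z)) = (-15/2 + Z)/(2*Z))
H(W, F) = -86/3 - F
y(E) = (-15 + 4*E)/(8*E) (y(E) = (-15 + 2*(E*2))/(4*((E*2))) = (-15 + 2*(2*E))/(4*((2*E))) = (1/(2*E))*(-15 + 4*E)/4 = (-15 + 4*E)/(8*E))
1/(y(-278) + H(d(8), 273)) = 1/((⅛)*(-15 + 4*(-278))/(-278) + (-86/3 - 1*273)) = 1/((⅛)*(-1/278)*(-15 - 1112) + (-86/3 - 273)) = 1/((⅛)*(-1/278)*(-1127) - 905/3) = 1/(1127/2224 - 905/3) = 1/(-2009339/6672) = -6672/2009339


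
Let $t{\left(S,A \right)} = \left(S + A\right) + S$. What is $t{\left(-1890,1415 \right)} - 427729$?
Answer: $-430094$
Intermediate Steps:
$t{\left(S,A \right)} = A + 2 S$ ($t{\left(S,A \right)} = \left(A + S\right) + S = A + 2 S$)
$t{\left(-1890,1415 \right)} - 427729 = \left(1415 + 2 \left(-1890\right)\right) - 427729 = \left(1415 - 3780\right) - 427729 = -2365 - 427729 = -430094$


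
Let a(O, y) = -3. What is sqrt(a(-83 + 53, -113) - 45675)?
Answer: I*sqrt(45678) ≈ 213.72*I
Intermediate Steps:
sqrt(a(-83 + 53, -113) - 45675) = sqrt(-3 - 45675) = sqrt(-45678) = I*sqrt(45678)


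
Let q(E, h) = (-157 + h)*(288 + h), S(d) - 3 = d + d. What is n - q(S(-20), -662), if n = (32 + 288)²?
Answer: -203906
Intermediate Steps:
S(d) = 3 + 2*d (S(d) = 3 + (d + d) = 3 + 2*d)
n = 102400 (n = 320² = 102400)
n - q(S(-20), -662) = 102400 - (-45216 + (-662)² + 131*(-662)) = 102400 - (-45216 + 438244 - 86722) = 102400 - 1*306306 = 102400 - 306306 = -203906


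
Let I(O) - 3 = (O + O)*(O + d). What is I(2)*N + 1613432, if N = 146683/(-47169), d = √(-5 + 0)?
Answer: 76102360495/47169 - 586732*I*√5/47169 ≈ 1.6134e+6 - 27.814*I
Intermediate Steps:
d = I*√5 (d = √(-5) = I*√5 ≈ 2.2361*I)
I(O) = 3 + 2*O*(O + I*√5) (I(O) = 3 + (O + O)*(O + I*√5) = 3 + (2*O)*(O + I*√5) = 3 + 2*O*(O + I*√5))
N = -146683/47169 (N = 146683*(-1/47169) = -146683/47169 ≈ -3.1097)
I(2)*N + 1613432 = (3 + 2*2² + 2*I*2*√5)*(-146683/47169) + 1613432 = (3 + 2*4 + 4*I*√5)*(-146683/47169) + 1613432 = (3 + 8 + 4*I*√5)*(-146683/47169) + 1613432 = (11 + 4*I*√5)*(-146683/47169) + 1613432 = (-1613513/47169 - 586732*I*√5/47169) + 1613432 = 76102360495/47169 - 586732*I*√5/47169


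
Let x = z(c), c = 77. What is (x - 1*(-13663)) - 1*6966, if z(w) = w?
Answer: 6774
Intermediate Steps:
x = 77
(x - 1*(-13663)) - 1*6966 = (77 - 1*(-13663)) - 1*6966 = (77 + 13663) - 6966 = 13740 - 6966 = 6774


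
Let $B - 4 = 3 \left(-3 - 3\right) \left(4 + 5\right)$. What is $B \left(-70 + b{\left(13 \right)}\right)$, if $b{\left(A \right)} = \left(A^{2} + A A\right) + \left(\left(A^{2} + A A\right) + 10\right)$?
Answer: $-97328$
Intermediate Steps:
$b{\left(A \right)} = 10 + 4 A^{2}$ ($b{\left(A \right)} = \left(A^{2} + A^{2}\right) + \left(\left(A^{2} + A^{2}\right) + 10\right) = 2 A^{2} + \left(2 A^{2} + 10\right) = 2 A^{2} + \left(10 + 2 A^{2}\right) = 10 + 4 A^{2}$)
$B = -158$ ($B = 4 + 3 \left(-3 - 3\right) \left(4 + 5\right) = 4 + 3 \left(-3 - 3\right) 9 = 4 + 3 \left(\left(-6\right) 9\right) = 4 + 3 \left(-54\right) = 4 - 162 = -158$)
$B \left(-70 + b{\left(13 \right)}\right) = - 158 \left(-70 + \left(10 + 4 \cdot 13^{2}\right)\right) = - 158 \left(-70 + \left(10 + 4 \cdot 169\right)\right) = - 158 \left(-70 + \left(10 + 676\right)\right) = - 158 \left(-70 + 686\right) = \left(-158\right) 616 = -97328$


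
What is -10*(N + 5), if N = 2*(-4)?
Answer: 30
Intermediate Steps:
N = -8
-10*(N + 5) = -10*(-8 + 5) = -10*(-3) = 30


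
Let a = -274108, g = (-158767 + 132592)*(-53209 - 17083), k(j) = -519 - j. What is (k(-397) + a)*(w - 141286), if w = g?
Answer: -504515139953220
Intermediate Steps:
g = 1839893100 (g = -26175*(-70292) = 1839893100)
w = 1839893100
(k(-397) + a)*(w - 141286) = ((-519 - 1*(-397)) - 274108)*(1839893100 - 141286) = ((-519 + 397) - 274108)*1839751814 = (-122 - 274108)*1839751814 = -274230*1839751814 = -504515139953220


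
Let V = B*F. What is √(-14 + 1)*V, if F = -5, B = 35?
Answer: -175*I*√13 ≈ -630.97*I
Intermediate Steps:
V = -175 (V = 35*(-5) = -175)
√(-14 + 1)*V = √(-14 + 1)*(-175) = √(-13)*(-175) = (I*√13)*(-175) = -175*I*√13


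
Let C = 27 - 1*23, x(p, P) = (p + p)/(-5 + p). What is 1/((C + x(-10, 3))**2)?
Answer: 9/256 ≈ 0.035156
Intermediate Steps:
x(p, P) = 2*p/(-5 + p) (x(p, P) = (2*p)/(-5 + p) = 2*p/(-5 + p))
C = 4 (C = 27 - 23 = 4)
1/((C + x(-10, 3))**2) = 1/((4 + 2*(-10)/(-5 - 10))**2) = 1/((4 + 2*(-10)/(-15))**2) = 1/((4 + 2*(-10)*(-1/15))**2) = 1/((4 + 4/3)**2) = 1/((16/3)**2) = 1/(256/9) = 9/256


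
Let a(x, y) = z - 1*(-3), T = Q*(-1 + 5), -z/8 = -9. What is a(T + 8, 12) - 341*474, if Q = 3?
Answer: -161559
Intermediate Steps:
z = 72 (z = -8*(-9) = 72)
T = 12 (T = 3*(-1 + 5) = 3*4 = 12)
a(x, y) = 75 (a(x, y) = 72 - 1*(-3) = 72 + 3 = 75)
a(T + 8, 12) - 341*474 = 75 - 341*474 = 75 - 161634 = -161559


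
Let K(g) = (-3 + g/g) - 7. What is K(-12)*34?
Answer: -306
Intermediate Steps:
K(g) = -9 (K(g) = (-3 + 1) - 7 = -2 - 7 = -9)
K(-12)*34 = -9*34 = -306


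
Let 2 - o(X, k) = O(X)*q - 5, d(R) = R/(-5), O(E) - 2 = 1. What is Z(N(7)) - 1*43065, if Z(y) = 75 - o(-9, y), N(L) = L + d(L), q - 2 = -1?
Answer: -42994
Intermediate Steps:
O(E) = 3 (O(E) = 2 + 1 = 3)
q = 1 (q = 2 - 1 = 1)
d(R) = -R/5 (d(R) = R*(-⅕) = -R/5)
o(X, k) = 4 (o(X, k) = 2 - (3*1 - 5) = 2 - (3 - 5) = 2 - 1*(-2) = 2 + 2 = 4)
N(L) = 4*L/5 (N(L) = L - L/5 = 4*L/5)
Z(y) = 71 (Z(y) = 75 - 1*4 = 75 - 4 = 71)
Z(N(7)) - 1*43065 = 71 - 1*43065 = 71 - 43065 = -42994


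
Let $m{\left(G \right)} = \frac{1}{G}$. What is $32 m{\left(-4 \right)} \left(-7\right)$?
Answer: $56$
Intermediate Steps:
$32 m{\left(-4 \right)} \left(-7\right) = \frac{32}{-4} \left(-7\right) = 32 \left(- \frac{1}{4}\right) \left(-7\right) = \left(-8\right) \left(-7\right) = 56$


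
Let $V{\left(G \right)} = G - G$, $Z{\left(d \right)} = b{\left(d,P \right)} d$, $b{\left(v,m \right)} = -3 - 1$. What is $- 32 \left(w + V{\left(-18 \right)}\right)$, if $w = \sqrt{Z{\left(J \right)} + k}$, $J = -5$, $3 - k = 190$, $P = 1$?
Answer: $- 32 i \sqrt{167} \approx - 413.53 i$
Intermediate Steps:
$k = -187$ ($k = 3 - 190 = -187$)
$b{\left(v,m \right)} = -4$ ($b{\left(v,m \right)} = -3 - 1 = -4$)
$Z{\left(d \right)} = - 4 d$
$V{\left(G \right)} = 0$
$w = i \sqrt{167}$ ($w = \sqrt{\left(-4\right) \left(-5\right) - 187} = \sqrt{20 - 187} = \sqrt{-167} = i \sqrt{167} \approx 12.923 i$)
$- 32 \left(w + V{\left(-18 \right)}\right) = - 32 \left(i \sqrt{167} + 0\right) = - 32 i \sqrt{167}$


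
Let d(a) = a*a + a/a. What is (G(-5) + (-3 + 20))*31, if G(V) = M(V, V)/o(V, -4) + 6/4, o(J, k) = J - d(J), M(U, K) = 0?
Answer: 1147/2 ≈ 573.50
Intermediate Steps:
d(a) = 1 + a² (d(a) = a² + 1 = 1 + a²)
o(J, k) = -1 + J - J² (o(J, k) = J - (1 + J²) = J + (-1 - J²) = -1 + J - J²)
G(V) = 3/2 (G(V) = 0/(-1 + V - V²) + 6/4 = 0 + 6*(¼) = 0 + 3/2 = 3/2)
(G(-5) + (-3 + 20))*31 = (3/2 + (-3 + 20))*31 = (3/2 + 17)*31 = (37/2)*31 = 1147/2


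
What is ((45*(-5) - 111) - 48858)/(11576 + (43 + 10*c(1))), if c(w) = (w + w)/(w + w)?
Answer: -49194/11629 ≈ -4.2303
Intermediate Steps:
c(w) = 1 (c(w) = (2*w)/((2*w)) = (2*w)*(1/(2*w)) = 1)
((45*(-5) - 111) - 48858)/(11576 + (43 + 10*c(1))) = ((45*(-5) - 111) - 48858)/(11576 + (43 + 10*1)) = ((-225 - 111) - 48858)/(11576 + (43 + 10)) = (-336 - 48858)/(11576 + 53) = -49194/11629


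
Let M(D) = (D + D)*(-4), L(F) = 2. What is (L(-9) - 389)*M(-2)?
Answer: -6192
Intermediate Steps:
M(D) = -8*D (M(D) = (2*D)*(-4) = -8*D)
(L(-9) - 389)*M(-2) = (2 - 389)*(-8*(-2)) = -387*16 = -6192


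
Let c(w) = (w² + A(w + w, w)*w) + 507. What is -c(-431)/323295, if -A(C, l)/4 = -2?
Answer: -12188/21553 ≈ -0.56549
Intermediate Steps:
A(C, l) = 8 (A(C, l) = -4*(-2) = 8)
c(w) = 507 + w² + 8*w (c(w) = (w² + 8*w) + 507 = 507 + w² + 8*w)
-c(-431)/323295 = -(507 + (-431)² + 8*(-431))/323295 = -(507 + 185761 - 3448)*(1/323295) = -1*182820*(1/323295) = -182820*1/323295 = -12188/21553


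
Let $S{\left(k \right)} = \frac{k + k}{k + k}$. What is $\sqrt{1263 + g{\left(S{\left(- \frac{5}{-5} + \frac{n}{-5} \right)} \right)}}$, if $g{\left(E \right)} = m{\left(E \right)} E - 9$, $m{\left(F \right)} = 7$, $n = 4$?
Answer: $\sqrt{1261} \approx 35.511$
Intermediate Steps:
$S{\left(k \right)} = 1$ ($S{\left(k \right)} = \frac{2 k}{2 k} = 2 k \frac{1}{2 k} = 1$)
$g{\left(E \right)} = -9 + 7 E$ ($g{\left(E \right)} = 7 E - 9 = -9 + 7 E$)
$\sqrt{1263 + g{\left(S{\left(- \frac{5}{-5} + \frac{n}{-5} \right)} \right)}} = \sqrt{1263 + \left(-9 + 7 \cdot 1\right)} = \sqrt{1263 + \left(-9 + 7\right)} = \sqrt{1263 - 2} = \sqrt{1261}$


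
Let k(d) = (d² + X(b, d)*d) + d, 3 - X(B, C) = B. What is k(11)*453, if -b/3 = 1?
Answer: 89694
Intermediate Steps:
b = -3 (b = -3*1 = -3)
X(B, C) = 3 - B
k(d) = d² + 7*d (k(d) = (d² + (3 - 1*(-3))*d) + d = (d² + (3 + 3)*d) + d = (d² + 6*d) + d = d² + 7*d)
k(11)*453 = (11*(7 + 11))*453 = (11*18)*453 = 198*453 = 89694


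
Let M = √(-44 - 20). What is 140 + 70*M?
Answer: 140 + 560*I ≈ 140.0 + 560.0*I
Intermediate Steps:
M = 8*I (M = √(-64) = 8*I ≈ 8.0*I)
140 + 70*M = 140 + 70*(8*I) = 140 + 560*I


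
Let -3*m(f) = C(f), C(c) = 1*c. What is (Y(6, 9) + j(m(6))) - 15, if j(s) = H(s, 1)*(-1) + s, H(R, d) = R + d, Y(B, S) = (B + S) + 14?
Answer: 13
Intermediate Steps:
Y(B, S) = 14 + B + S
C(c) = c
m(f) = -f/3
j(s) = -1 (j(s) = (s + 1)*(-1) + s = (1 + s)*(-1) + s = (-1 - s) + s = -1)
(Y(6, 9) + j(m(6))) - 15 = ((14 + 6 + 9) - 1) - 15 = (29 - 1) - 15 = 28 - 15 = 13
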